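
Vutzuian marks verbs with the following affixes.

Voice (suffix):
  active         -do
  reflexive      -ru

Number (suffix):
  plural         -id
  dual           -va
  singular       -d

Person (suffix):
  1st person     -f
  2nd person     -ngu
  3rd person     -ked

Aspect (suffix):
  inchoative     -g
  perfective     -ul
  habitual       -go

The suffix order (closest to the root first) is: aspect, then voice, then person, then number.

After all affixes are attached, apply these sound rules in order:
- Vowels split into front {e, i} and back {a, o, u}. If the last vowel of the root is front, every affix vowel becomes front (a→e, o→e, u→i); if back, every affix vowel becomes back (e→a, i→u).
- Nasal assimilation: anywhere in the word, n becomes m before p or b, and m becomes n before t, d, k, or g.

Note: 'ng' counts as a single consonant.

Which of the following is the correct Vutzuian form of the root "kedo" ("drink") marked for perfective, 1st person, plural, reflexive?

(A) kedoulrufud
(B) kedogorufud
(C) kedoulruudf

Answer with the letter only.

A

Attach aspect perfective -ul → kedoul.
Attach voice reflexive -ru → kedoulru.
Attach person 1st person -f → kedoulruf.
Attach number plural -id → kedoulrufid.
Apply vowel harmony: kedoulrufid → kedoulrufud.
Nasal assimilation: no change.
So the correct form is kedoulrufud, option (A).
(B) kedogorufud is wrong: it uses habitual instead of perfective for aspect.
(C) kedoulruudf is wrong: it has the affixes in the wrong order.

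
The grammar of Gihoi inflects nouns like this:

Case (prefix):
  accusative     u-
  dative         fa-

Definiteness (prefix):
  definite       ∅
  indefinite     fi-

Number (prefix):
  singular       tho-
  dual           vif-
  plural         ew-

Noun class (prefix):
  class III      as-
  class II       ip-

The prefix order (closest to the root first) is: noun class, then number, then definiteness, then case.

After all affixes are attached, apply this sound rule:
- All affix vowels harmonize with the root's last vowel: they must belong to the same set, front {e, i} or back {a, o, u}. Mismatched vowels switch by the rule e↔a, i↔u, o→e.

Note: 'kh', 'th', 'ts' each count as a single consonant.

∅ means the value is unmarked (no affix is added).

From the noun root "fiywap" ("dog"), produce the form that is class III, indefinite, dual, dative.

fafuvufasfiywap

Attach noun class class III as- → asfiywap.
Attach number dual vif- → vifasfiywap.
Attach definiteness indefinite fi- → fivifasfiywap.
Attach case dative fa- → fafivifasfiywap.
Apply vowel harmony: fafivifasfiywap → fafuvufasfiywap.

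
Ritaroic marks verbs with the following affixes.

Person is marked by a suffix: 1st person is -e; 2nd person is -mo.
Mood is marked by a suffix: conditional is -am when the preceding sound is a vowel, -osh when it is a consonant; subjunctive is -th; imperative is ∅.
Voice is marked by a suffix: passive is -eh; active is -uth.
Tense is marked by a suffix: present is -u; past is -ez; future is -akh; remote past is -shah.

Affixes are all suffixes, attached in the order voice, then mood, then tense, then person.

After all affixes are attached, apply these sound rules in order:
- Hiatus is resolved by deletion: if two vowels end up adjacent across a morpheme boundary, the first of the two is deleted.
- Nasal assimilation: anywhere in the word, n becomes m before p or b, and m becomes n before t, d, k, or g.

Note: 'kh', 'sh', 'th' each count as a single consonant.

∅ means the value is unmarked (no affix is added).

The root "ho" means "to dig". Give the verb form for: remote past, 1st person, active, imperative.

huthshahe

Attach voice active -uth → houth.
mood = imperative: zero marking, form stays houth.
Attach tense remote past -shah → houthshah.
Attach person 1st person -e → houthshahe.
Apply vowel deletion: houthshahe → huthshahe.
Nasal assimilation: no change.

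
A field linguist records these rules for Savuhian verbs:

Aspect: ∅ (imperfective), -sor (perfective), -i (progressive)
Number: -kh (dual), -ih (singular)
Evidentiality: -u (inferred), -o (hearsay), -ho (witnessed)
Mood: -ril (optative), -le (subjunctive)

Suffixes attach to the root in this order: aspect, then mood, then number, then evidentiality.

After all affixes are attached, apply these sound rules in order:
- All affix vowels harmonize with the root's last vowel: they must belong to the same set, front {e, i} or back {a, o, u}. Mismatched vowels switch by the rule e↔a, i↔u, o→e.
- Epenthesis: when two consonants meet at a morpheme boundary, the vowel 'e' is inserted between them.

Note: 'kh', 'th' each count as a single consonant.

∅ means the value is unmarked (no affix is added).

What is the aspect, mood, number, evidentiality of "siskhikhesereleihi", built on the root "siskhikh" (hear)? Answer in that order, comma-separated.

perfective, subjunctive, singular, inferred

Segment: siskhikh-sor-le-ih-u.
aspect: -sor → perfective.
mood: -le → subjunctive.
number: -ih → singular.
evidentiality: -u → inferred.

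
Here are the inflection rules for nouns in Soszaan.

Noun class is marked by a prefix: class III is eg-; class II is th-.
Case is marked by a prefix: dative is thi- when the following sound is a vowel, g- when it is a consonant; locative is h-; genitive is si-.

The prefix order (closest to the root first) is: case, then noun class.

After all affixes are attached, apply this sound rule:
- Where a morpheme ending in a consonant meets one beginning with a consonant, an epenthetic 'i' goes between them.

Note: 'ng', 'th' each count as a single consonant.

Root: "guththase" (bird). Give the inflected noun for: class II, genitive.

Attach case genitive si- → siguththase.
Attach noun class class II th- → thsiguththase.
Apply epenthesis: thsiguththase → thisiguththase.

thisiguththase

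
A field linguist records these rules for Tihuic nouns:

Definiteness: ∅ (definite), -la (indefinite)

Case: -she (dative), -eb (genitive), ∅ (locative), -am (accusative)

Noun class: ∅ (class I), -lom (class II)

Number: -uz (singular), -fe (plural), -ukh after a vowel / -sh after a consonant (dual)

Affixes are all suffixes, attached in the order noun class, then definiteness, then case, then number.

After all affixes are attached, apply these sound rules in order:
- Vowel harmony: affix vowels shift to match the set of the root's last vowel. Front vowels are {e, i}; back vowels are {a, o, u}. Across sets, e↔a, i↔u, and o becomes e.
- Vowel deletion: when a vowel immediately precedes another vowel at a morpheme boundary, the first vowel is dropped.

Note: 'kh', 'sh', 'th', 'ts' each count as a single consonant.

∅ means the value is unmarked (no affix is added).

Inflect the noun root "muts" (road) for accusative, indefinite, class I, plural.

mutslamfa

noun class = class I: zero marking, form stays muts.
Attach definiteness indefinite -la → mutsla.
Attach case accusative -am → mutslaam.
Attach number plural -fe → mutslaamfe.
Apply vowel harmony: mutslaamfe → mutslaamfa.
Apply vowel deletion: mutslaamfa → mutslamfa.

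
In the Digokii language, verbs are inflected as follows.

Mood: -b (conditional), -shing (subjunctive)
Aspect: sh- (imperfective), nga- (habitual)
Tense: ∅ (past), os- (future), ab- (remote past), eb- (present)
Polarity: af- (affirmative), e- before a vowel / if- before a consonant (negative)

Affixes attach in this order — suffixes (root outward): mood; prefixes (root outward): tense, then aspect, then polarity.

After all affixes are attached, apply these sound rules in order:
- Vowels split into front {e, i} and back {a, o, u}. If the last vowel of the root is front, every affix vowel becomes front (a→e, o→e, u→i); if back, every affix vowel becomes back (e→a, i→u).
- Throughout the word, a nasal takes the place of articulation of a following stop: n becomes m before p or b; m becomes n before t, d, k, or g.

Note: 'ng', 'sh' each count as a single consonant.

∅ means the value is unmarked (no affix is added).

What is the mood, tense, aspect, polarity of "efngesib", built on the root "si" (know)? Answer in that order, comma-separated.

Segment: af-nga-si-b.
mood: -b → conditional.
tense: ∅ → past.
aspect: nga- → habitual.
polarity: af- → affirmative.

conditional, past, habitual, affirmative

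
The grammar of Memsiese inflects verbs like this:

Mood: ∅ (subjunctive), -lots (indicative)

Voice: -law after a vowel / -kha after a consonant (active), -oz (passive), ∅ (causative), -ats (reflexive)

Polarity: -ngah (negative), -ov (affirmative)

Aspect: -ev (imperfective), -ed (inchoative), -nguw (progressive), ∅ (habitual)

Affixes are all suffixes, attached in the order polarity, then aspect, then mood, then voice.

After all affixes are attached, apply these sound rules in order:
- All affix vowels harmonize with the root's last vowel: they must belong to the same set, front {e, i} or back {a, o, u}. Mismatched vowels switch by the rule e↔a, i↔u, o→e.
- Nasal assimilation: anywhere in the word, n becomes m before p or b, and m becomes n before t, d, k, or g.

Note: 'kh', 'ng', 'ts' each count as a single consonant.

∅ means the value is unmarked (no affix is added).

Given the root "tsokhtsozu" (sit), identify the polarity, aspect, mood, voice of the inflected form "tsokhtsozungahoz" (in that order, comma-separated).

negative, habitual, subjunctive, passive

Segment: tsokhtsozu-ngah-oz.
polarity: -ngah → negative.
aspect: ∅ → habitual.
mood: ∅ → subjunctive.
voice: -oz → passive.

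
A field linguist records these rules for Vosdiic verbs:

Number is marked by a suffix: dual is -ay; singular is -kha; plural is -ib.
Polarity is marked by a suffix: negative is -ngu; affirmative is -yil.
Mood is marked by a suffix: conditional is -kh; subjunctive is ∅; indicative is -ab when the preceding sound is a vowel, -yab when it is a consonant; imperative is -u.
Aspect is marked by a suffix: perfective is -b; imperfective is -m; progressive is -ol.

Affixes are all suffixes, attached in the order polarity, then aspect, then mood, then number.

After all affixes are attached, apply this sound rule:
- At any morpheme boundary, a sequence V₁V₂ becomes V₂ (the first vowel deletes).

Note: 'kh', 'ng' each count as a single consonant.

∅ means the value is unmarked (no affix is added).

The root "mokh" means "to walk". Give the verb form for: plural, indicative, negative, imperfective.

mokhngumyabib

Attach polarity negative -ngu → mokhngu.
Attach aspect imperfective -m → mokhngum.
Attach mood indicative -yab (after consonant 'm') → mokhngumyab.
Attach number plural -ib → mokhngumyabib.
Vowel deletion: no change.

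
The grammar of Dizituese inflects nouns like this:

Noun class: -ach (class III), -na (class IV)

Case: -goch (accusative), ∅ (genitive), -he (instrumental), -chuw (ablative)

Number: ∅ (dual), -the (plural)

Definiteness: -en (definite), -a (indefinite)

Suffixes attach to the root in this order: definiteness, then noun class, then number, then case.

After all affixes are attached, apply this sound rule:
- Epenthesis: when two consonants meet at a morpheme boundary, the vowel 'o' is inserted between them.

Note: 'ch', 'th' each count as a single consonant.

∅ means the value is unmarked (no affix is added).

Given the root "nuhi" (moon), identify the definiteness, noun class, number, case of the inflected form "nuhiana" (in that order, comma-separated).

indefinite, class IV, dual, genitive

Segment: nuhi-a-na.
definiteness: -a → indefinite.
noun class: -na → class IV.
number: ∅ → dual.
case: ∅ → genitive.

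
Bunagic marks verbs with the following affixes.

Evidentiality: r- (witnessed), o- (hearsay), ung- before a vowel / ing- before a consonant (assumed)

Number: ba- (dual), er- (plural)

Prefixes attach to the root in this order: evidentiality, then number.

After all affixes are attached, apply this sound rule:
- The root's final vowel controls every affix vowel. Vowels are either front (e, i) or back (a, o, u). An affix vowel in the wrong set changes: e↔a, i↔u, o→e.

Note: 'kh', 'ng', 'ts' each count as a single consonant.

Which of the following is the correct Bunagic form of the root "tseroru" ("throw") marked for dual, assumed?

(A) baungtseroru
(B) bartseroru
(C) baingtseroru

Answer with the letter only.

Attach evidentiality assumed ing- (before consonant 'ts') → ingtseroru.
Attach number dual ba- → baingtseroru.
Apply vowel harmony: baingtseroru → baungtseroru.
So the correct form is baungtseroru, option (A).
(B) bartseroru is wrong: it uses witnessed instead of assumed for evidentiality.
(C) baingtseroru is wrong: it fails to apply the sound rule(s).

A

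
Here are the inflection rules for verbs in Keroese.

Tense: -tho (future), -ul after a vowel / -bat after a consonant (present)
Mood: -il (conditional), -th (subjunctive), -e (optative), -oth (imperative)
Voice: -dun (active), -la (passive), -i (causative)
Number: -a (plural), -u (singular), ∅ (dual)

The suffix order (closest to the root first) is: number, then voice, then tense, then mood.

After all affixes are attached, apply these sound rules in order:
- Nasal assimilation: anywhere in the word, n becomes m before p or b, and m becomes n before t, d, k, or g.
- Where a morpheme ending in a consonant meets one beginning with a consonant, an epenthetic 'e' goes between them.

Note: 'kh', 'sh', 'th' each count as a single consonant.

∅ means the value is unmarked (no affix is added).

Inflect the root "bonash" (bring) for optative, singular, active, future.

Attach number singular -u → bonashu.
Attach voice active -dun → bonashudun.
Attach tense future -tho → bonashuduntho.
Attach mood optative -e → bonashudunthoe.
Nasal assimilation: no change.
Apply epenthesis: bonashudunthoe → bonashudunethoe.

bonashudunethoe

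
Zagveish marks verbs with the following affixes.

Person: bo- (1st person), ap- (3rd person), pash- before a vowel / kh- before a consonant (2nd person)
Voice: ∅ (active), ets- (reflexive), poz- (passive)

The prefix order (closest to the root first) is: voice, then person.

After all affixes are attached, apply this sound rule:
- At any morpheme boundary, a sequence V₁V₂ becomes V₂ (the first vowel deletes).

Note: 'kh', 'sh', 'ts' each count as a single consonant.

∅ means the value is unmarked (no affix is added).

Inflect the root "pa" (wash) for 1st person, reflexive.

betspa

Attach voice reflexive ets- → etspa.
Attach person 1st person bo- → boetspa.
Apply vowel deletion: boetspa → betspa.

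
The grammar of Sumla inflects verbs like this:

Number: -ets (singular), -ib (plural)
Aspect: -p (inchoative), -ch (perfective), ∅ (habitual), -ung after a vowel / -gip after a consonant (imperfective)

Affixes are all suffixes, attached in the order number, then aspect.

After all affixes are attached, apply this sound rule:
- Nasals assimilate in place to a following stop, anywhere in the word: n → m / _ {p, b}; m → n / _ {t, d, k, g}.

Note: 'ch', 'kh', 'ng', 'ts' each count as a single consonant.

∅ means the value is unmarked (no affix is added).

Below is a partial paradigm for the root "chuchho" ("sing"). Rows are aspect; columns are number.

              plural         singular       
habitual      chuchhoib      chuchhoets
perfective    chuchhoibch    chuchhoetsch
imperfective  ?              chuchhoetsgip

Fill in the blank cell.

chuchhoibgip

Attach number plural -ib → chuchhoib.
Attach aspect imperfective -gip (after consonant 'b') → chuchhoibgip.
Nasal assimilation: no change.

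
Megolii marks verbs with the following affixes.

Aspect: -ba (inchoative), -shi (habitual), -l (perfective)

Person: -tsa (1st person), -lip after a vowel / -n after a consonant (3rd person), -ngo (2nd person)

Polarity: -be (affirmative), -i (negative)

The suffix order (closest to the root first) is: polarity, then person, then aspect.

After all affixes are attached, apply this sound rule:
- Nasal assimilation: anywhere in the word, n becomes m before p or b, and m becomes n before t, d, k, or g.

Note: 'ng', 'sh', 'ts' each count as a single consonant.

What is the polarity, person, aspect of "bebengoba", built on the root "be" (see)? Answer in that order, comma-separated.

Segment: be-be-ngo-ba.
polarity: -be → affirmative.
person: -ngo → 2nd person.
aspect: -ba → inchoative.

affirmative, 2nd person, inchoative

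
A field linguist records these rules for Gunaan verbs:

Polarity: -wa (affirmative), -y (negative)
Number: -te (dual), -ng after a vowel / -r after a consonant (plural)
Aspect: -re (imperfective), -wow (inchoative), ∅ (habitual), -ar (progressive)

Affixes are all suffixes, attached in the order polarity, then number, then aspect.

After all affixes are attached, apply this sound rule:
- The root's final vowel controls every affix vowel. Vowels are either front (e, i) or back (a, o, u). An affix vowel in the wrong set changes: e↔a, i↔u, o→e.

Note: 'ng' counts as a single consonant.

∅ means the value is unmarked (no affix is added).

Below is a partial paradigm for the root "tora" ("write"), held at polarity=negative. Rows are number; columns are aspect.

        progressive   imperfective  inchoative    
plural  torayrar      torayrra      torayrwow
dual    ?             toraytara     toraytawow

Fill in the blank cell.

toraytaar

Attach polarity negative -y → toray.
Attach number dual -te → torayte.
Attach aspect progressive -ar → toraytear.
Apply vowel harmony: toraytear → toraytaar.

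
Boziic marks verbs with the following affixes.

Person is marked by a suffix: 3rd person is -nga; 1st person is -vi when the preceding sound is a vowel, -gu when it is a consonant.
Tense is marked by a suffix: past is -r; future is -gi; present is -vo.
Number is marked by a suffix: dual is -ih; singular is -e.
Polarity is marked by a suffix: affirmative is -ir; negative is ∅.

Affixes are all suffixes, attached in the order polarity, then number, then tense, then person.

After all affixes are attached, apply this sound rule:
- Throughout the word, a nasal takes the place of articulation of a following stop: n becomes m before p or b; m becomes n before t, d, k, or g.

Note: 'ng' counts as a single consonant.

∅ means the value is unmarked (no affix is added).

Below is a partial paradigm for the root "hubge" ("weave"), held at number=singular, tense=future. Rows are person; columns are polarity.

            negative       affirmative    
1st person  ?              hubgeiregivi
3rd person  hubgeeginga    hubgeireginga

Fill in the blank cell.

polarity = negative: zero marking, form stays hubge.
Attach number singular -e → hubgee.
Attach tense future -gi → hubgeegi.
Attach person 1st person -vi (after vowel 'i') → hubgeegivi.
Nasal assimilation: no change.

hubgeegivi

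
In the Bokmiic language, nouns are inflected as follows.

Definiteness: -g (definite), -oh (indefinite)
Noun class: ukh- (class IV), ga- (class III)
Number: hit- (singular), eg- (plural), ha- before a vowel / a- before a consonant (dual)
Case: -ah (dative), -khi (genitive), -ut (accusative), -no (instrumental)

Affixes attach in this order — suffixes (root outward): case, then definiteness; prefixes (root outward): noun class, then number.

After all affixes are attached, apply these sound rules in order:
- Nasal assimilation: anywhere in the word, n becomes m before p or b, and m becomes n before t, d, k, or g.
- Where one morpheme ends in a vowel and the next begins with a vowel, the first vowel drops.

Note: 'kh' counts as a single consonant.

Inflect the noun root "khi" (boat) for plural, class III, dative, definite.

eggakhahg

Attach noun class class III ga- → gakhi.
Attach case dative -ah → gakhiah.
Attach definiteness definite -g → gakhiahg.
Attach number plural eg- → eggakhiahg.
Nasal assimilation: no change.
Apply vowel deletion: eggakhiahg → eggakhahg.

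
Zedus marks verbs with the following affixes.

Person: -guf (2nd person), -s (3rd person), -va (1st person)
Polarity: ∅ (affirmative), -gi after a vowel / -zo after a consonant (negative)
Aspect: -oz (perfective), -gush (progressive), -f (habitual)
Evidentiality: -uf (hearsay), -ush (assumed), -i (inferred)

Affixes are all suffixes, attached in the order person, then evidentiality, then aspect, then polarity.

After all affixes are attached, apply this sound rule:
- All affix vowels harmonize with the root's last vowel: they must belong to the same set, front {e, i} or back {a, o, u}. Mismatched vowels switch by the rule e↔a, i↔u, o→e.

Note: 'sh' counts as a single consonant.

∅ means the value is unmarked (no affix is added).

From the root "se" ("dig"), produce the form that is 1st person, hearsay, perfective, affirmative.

seveifez

Attach person 1st person -va → seva.
Attach evidentiality hearsay -uf → sevauf.
Attach aspect perfective -oz → sevaufoz.
polarity = affirmative: zero marking, form stays sevaufoz.
Apply vowel harmony: sevaufoz → seveifez.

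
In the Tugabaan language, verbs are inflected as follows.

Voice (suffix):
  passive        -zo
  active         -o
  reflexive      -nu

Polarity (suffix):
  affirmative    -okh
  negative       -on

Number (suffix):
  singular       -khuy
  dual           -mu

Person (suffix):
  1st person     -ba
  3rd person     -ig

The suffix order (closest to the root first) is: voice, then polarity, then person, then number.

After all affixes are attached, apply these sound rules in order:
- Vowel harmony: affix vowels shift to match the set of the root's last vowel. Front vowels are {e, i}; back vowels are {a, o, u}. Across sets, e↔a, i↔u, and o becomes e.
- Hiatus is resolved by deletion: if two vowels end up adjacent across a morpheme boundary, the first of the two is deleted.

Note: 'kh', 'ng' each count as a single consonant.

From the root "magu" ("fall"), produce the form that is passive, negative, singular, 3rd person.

Attach voice passive -zo → maguzo.
Attach polarity negative -on → maguzoon.
Attach person 3rd person -ig → maguzoonig.
Attach number singular -khuy → maguzoonigkhuy.
Apply vowel harmony: maguzoonigkhuy → maguzoonugkhuy.
Apply vowel deletion: maguzoonugkhuy → maguzonugkhuy.

maguzonugkhuy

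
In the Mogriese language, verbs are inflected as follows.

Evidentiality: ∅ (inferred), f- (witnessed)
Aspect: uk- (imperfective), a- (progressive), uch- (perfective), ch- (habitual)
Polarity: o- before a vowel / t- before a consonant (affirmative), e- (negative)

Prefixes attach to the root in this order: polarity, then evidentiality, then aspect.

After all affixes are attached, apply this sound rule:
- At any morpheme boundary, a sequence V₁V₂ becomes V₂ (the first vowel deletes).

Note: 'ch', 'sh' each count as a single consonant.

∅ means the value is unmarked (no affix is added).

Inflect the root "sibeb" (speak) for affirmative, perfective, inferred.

uchtsibeb

Attach polarity affirmative t- (before consonant 's') → tsibeb.
evidentiality = inferred: zero marking, form stays tsibeb.
Attach aspect perfective uch- → uchtsibeb.
Vowel deletion: no change.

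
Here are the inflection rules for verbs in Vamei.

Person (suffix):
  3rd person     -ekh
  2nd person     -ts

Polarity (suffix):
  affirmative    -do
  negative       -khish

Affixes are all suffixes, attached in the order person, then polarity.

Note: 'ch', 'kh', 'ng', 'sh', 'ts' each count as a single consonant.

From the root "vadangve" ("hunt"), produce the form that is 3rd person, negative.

Attach person 3rd person -ekh → vadangveekh.
Attach polarity negative -khish → vadangveekhkhish.

vadangveekhkhish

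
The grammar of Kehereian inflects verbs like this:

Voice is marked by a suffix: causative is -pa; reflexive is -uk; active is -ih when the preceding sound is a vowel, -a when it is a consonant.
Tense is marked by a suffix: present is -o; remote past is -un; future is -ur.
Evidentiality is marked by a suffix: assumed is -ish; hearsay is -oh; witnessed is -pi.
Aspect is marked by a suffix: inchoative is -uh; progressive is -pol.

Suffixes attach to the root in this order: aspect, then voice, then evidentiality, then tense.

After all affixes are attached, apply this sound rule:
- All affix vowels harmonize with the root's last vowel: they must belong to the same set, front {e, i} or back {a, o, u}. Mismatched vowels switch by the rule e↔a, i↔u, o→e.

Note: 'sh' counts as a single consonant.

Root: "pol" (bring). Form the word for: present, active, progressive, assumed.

polpolausho

Attach aspect progressive -pol → polpol.
Attach voice active -a (after consonant 'l') → polpola.
Attach evidentiality assumed -ish → polpolaish.
Attach tense present -o → polpolaisho.
Apply vowel harmony: polpolaisho → polpolausho.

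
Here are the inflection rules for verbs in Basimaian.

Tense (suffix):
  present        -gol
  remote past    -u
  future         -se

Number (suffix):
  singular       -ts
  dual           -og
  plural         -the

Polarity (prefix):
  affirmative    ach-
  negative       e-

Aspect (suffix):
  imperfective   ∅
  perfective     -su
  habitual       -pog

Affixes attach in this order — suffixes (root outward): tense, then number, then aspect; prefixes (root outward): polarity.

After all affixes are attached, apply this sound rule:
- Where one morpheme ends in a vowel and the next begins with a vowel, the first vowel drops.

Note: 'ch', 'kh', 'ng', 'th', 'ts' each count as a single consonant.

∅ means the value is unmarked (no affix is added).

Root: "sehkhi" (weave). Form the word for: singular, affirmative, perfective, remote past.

Attach polarity affirmative ach- → achsehkhi.
Attach tense remote past -u → achsehkhiu.
Attach number singular -ts → achsehkhiuts.
Attach aspect perfective -su → achsehkhiutssu.
Apply vowel deletion: achsehkhiutssu → achsehkhutssu.

achsehkhutssu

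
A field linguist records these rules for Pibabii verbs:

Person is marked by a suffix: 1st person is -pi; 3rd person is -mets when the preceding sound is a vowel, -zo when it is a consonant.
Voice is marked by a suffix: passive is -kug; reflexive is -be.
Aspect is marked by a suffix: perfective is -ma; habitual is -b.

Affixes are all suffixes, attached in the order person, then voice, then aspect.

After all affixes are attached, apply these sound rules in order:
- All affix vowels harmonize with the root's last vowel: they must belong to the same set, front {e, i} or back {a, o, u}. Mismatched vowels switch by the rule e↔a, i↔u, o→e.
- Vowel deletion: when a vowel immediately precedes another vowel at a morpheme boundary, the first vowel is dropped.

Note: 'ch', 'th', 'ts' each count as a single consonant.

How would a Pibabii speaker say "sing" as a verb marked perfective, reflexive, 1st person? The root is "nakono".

Attach person 1st person -pi → nakonopi.
Attach voice reflexive -be → nakonopibe.
Attach aspect perfective -ma → nakonopibema.
Apply vowel harmony: nakonopibema → nakonopubama.
Vowel deletion: no change.

nakonopubama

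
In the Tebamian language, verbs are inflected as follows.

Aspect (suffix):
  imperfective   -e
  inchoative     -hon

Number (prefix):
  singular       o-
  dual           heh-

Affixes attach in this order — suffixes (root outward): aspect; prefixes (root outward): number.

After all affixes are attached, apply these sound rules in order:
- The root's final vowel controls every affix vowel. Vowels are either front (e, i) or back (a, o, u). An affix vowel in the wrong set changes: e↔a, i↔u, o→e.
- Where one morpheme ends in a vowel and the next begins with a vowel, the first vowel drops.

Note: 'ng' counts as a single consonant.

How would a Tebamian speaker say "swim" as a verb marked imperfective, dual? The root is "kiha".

Attach number dual heh- → hehkiha.
Attach aspect imperfective -e → hehkihae.
Apply vowel harmony: hehkihae → hahkihaa.
Apply vowel deletion: hahkihaa → hahkiha.

hahkiha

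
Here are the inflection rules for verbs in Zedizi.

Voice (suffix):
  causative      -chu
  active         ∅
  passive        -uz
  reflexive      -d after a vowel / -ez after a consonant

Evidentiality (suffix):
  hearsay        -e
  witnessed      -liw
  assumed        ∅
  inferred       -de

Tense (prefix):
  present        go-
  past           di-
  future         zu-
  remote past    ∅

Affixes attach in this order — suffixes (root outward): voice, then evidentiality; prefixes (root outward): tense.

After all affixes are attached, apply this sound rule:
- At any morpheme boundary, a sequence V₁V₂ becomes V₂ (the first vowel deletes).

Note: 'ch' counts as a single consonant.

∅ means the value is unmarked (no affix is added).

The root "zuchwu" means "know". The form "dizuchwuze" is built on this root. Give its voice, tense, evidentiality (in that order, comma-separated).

Segment: di-zuchwu-uz-e.
voice: -uz → passive.
tense: di- → past.
evidentiality: -e → hearsay.

passive, past, hearsay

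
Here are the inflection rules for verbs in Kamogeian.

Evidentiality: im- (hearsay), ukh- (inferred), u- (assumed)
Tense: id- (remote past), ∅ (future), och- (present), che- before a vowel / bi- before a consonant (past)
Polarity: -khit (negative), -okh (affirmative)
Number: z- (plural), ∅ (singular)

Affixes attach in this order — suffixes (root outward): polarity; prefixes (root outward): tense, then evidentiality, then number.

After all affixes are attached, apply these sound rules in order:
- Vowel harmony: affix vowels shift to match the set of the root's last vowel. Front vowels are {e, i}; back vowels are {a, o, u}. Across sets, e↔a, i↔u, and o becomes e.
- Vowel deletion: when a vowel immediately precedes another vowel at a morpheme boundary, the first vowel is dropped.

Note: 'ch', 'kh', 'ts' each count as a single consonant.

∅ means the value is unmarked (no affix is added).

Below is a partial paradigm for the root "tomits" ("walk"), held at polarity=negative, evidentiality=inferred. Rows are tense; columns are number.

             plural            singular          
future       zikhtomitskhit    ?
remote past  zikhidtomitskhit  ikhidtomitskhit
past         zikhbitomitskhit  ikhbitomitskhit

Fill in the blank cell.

ikhtomitskhit

Attach polarity negative -khit → tomitskhit.
tense = future: zero marking, form stays tomitskhit.
Attach evidentiality inferred ukh- → ukhtomitskhit.
number = singular: zero marking, form stays ukhtomitskhit.
Apply vowel harmony: ukhtomitskhit → ikhtomitskhit.
Vowel deletion: no change.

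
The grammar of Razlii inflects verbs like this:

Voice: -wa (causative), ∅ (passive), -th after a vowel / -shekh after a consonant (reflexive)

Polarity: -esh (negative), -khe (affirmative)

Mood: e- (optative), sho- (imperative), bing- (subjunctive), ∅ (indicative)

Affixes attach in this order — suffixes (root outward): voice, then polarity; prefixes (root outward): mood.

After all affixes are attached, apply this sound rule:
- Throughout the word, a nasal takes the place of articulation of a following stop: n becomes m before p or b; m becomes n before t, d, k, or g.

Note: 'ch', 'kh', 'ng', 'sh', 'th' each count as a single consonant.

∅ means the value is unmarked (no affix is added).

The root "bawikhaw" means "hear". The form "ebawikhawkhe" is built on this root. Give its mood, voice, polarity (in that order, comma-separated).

optative, passive, affirmative

Segment: e-bawikhaw-khe.
mood: e- → optative.
voice: ∅ → passive.
polarity: -khe → affirmative.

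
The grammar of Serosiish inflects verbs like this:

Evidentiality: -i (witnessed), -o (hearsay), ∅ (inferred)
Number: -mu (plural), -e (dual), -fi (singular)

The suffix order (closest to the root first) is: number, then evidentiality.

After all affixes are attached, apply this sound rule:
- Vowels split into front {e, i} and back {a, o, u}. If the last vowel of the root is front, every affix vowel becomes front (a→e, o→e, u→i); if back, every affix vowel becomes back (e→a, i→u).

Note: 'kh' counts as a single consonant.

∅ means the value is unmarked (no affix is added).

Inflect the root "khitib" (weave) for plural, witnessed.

khitibmii

Attach number plural -mu → khitibmu.
Attach evidentiality witnessed -i → khitibmui.
Apply vowel harmony: khitibmui → khitibmii.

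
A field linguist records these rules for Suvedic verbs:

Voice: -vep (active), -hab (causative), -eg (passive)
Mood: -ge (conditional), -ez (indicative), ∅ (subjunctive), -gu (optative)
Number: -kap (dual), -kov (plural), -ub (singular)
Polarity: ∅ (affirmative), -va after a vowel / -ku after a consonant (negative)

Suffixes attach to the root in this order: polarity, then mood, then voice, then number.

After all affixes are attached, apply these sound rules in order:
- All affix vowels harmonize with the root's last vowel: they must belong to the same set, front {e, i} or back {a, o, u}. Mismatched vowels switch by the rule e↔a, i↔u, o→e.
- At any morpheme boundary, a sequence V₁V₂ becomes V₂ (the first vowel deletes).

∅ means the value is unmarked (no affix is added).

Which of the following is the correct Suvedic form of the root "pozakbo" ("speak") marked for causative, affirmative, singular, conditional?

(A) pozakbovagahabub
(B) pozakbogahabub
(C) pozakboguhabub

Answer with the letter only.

polarity = affirmative: zero marking, form stays pozakbo.
Attach mood conditional -ge → pozakboge.
Attach voice causative -hab → pozakbogehab.
Attach number singular -ub → pozakbogehabub.
Apply vowel harmony: pozakbogehabub → pozakbogahabub.
Vowel deletion: no change.
So the correct form is pozakbogahabub, option (B).
(A) pozakbovagahabub is wrong: it uses negative instead of affirmative for polarity.
(C) pozakboguhabub is wrong: it uses optative instead of conditional for mood.

B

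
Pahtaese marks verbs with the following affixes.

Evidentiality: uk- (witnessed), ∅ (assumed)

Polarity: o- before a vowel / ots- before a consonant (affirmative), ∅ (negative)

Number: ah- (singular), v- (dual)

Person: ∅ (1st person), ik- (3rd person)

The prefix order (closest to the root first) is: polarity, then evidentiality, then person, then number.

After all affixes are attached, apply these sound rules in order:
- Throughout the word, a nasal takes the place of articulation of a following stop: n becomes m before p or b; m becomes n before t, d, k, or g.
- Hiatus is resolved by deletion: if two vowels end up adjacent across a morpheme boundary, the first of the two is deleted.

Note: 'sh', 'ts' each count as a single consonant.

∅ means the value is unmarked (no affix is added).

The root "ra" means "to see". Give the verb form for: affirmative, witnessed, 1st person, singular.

Attach polarity affirmative ots- (before consonant 'r') → otsra.
Attach evidentiality witnessed uk- → ukotsra.
person = 1st person: zero marking, form stays ukotsra.
Attach number singular ah- → ahukotsra.
Nasal assimilation: no change.
Vowel deletion: no change.

ahukotsra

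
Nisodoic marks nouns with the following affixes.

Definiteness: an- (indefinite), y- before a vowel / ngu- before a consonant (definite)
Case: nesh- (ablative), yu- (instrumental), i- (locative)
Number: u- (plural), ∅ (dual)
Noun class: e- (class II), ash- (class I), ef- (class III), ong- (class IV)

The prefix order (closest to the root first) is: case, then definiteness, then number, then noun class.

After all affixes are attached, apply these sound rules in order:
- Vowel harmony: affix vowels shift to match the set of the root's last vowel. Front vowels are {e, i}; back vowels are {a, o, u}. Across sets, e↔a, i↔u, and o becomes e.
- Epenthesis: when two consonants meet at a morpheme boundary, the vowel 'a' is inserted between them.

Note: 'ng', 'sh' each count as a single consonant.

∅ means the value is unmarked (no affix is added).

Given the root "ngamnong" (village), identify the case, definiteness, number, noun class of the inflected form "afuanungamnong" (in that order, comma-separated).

Segment: ef-u-an-i-ngamnong.
case: i- → locative.
definiteness: an- → indefinite.
number: u- → plural.
noun class: ef- → class III.

locative, indefinite, plural, class III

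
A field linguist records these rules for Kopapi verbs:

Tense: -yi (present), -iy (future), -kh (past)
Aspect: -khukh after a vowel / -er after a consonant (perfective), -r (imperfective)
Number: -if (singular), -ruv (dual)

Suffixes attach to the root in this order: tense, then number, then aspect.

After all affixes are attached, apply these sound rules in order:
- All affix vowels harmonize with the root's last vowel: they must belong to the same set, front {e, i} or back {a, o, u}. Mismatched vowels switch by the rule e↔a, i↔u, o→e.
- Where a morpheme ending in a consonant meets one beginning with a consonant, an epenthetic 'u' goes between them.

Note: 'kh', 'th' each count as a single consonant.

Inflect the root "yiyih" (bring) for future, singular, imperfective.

yiyihiyifur

Attach tense future -iy → yiyihiy.
Attach number singular -if → yiyihiyif.
Attach aspect imperfective -r → yiyihiyifr.
Vowel harmony: no change.
Apply epenthesis: yiyihiyifr → yiyihiyifur.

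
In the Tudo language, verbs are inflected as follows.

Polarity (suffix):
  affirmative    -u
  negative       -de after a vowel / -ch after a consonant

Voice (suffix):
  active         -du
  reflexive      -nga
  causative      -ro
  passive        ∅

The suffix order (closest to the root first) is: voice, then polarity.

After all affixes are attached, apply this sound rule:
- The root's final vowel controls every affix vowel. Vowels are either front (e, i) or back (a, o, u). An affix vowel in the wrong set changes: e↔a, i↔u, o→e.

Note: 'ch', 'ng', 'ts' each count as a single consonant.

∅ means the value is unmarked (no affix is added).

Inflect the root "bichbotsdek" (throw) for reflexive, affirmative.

Attach voice reflexive -nga → bichbotsdeknga.
Attach polarity affirmative -u → bichbotsdekngau.
Apply vowel harmony: bichbotsdekngau → bichbotsdekngei.

bichbotsdekngei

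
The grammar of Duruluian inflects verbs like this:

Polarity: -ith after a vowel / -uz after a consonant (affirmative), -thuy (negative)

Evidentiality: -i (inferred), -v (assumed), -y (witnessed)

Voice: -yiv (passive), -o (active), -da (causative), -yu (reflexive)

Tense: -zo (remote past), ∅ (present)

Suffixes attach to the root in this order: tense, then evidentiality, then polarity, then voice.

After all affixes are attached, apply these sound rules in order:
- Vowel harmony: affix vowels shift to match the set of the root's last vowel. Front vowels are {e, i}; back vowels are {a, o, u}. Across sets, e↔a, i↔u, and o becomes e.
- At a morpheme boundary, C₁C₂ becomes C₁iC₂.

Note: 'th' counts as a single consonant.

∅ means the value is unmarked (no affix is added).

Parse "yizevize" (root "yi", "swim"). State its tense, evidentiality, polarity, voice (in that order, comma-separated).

remote past, assumed, affirmative, active

Segment: yi-zo-v-uz-o.
tense: -zo → remote past.
evidentiality: -v → assumed.
polarity: -ith/uz → affirmative.
voice: -o → active.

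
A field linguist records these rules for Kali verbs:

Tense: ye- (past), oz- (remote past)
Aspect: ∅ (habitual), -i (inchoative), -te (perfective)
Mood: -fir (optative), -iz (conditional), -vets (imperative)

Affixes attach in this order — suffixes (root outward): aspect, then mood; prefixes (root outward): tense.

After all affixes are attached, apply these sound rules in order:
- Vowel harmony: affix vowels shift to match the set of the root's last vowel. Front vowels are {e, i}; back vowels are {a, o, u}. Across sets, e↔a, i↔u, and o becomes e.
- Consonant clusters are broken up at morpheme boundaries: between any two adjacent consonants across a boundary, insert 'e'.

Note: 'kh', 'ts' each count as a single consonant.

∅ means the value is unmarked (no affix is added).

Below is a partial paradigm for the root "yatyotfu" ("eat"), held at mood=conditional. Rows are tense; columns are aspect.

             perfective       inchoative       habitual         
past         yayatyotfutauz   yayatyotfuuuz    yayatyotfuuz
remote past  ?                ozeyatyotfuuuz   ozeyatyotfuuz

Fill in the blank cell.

Attach aspect perfective -te → yatyotfute.
Attach tense remote past oz- → ozyatyotfute.
Attach mood conditional -iz → ozyatyotfuteiz.
Apply vowel harmony: ozyatyotfuteiz → ozyatyotfutauz.
Apply epenthesis: ozyatyotfutauz → ozeyatyotfutauz.

ozeyatyotfutauz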